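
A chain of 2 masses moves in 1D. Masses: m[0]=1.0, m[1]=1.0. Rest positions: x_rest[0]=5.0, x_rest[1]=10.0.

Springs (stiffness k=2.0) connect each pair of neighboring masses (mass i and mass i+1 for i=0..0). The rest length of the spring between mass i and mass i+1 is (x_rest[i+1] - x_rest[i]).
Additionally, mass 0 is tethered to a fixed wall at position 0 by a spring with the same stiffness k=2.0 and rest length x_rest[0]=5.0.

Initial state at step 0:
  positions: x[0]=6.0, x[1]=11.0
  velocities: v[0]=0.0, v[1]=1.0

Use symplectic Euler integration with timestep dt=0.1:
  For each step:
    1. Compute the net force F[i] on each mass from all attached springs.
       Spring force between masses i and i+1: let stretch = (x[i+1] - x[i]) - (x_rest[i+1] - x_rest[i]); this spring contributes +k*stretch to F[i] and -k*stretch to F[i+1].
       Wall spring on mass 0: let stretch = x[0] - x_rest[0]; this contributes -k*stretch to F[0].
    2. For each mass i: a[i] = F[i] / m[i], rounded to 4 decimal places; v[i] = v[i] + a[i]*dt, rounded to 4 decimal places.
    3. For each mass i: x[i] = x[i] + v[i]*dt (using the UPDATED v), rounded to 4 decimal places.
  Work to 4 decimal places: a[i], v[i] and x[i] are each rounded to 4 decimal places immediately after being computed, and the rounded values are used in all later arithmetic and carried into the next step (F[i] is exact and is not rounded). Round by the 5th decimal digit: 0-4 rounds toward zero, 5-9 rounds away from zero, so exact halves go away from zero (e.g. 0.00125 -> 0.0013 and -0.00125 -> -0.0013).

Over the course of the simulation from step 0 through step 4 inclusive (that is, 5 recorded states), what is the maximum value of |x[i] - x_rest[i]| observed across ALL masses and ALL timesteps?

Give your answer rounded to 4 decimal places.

Answer: 1.3746

Derivation:
Step 0: x=[6.0000 11.0000] v=[0.0000 1.0000]
Step 1: x=[5.9800 11.1000] v=[-0.2000 1.0000]
Step 2: x=[5.9428 11.1976] v=[-0.3720 0.9760]
Step 3: x=[5.8918 11.2901] v=[-0.5096 0.9250]
Step 4: x=[5.8310 11.3746] v=[-0.6083 0.8453]
Max displacement = 1.3746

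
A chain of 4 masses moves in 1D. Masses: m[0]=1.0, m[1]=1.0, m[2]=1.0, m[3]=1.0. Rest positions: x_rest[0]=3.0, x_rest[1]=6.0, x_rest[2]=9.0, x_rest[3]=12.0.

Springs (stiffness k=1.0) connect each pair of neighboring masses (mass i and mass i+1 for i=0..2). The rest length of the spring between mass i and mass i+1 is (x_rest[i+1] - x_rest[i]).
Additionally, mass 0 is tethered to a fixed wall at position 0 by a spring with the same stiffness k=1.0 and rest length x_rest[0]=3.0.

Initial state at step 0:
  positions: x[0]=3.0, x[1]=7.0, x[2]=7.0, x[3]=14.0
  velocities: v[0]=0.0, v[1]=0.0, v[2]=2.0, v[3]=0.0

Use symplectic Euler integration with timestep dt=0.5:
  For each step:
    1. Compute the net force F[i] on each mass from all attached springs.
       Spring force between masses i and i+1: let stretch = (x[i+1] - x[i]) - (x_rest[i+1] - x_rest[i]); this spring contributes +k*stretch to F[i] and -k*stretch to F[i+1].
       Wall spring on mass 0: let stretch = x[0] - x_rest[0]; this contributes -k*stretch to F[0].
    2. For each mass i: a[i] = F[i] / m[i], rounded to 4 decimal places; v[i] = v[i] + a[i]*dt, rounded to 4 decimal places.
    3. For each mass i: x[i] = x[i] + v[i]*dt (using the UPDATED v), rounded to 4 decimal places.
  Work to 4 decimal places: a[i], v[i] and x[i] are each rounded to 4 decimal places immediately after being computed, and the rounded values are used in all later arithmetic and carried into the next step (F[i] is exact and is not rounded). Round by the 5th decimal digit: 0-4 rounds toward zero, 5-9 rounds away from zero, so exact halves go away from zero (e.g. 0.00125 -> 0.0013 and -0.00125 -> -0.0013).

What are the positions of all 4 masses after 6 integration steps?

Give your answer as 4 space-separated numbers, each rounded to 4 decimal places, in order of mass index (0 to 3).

Answer: 3.8646 9.1929 8.2671 15.0352

Derivation:
Step 0: x=[3.0000 7.0000 7.0000 14.0000] v=[0.0000 0.0000 2.0000 0.0000]
Step 1: x=[3.2500 6.0000 9.7500 13.0000] v=[0.5000 -2.0000 5.5000 -2.0000]
Step 2: x=[3.3750 5.2500 12.3750 11.9375] v=[0.2500 -1.5000 5.2500 -2.1250]
Step 3: x=[3.1250 5.8125 13.1094 11.7344] v=[-0.5000 1.1250 1.4688 -0.4063]
Step 4: x=[2.7656 7.5274 11.6758 12.6250] v=[-0.7188 3.4297 -2.8672 1.7812]
Step 5: x=[2.9053 9.0889 9.4424 14.0283] v=[0.2793 3.1230 -4.4668 2.8066]
Step 6: x=[3.8646 9.1929 8.2671 15.0352] v=[1.9185 0.2080 -2.3506 2.0137]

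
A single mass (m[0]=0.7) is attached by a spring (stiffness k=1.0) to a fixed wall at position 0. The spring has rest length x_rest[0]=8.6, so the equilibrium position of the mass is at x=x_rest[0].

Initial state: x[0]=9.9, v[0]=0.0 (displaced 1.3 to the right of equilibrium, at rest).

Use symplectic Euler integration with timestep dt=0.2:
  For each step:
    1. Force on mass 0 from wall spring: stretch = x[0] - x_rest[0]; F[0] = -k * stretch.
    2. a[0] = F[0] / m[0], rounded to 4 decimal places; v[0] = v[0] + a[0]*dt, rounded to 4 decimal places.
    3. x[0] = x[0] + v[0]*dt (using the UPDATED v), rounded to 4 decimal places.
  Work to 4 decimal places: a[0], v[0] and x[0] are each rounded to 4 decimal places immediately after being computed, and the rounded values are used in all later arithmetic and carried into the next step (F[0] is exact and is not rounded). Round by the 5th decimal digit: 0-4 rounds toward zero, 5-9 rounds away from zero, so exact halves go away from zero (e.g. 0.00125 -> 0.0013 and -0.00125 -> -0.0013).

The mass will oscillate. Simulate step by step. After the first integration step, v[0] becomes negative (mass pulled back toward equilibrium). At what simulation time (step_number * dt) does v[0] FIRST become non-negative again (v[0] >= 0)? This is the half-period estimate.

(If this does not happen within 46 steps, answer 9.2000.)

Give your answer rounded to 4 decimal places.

Answer: 2.8000

Derivation:
Step 0: x=[9.9000] v=[0.0000]
Step 1: x=[9.8257] v=[-0.3714]
Step 2: x=[9.6814] v=[-0.7216]
Step 3: x=[9.4753] v=[-1.0306]
Step 4: x=[9.2192] v=[-1.2807]
Step 5: x=[8.9277] v=[-1.4576]
Step 6: x=[8.6175] v=[-1.5512]
Step 7: x=[8.3063] v=[-1.5562]
Step 8: x=[8.0118] v=[-1.4723]
Step 9: x=[7.7510] v=[-1.3042]
Step 10: x=[7.5387] v=[-1.0616]
Step 11: x=[7.3870] v=[-0.7584]
Step 12: x=[7.3046] v=[-0.4118]
Step 13: x=[7.2963] v=[-0.0417]
Step 14: x=[7.3625] v=[0.3308]
First v>=0 after going negative at step 14, time=2.8000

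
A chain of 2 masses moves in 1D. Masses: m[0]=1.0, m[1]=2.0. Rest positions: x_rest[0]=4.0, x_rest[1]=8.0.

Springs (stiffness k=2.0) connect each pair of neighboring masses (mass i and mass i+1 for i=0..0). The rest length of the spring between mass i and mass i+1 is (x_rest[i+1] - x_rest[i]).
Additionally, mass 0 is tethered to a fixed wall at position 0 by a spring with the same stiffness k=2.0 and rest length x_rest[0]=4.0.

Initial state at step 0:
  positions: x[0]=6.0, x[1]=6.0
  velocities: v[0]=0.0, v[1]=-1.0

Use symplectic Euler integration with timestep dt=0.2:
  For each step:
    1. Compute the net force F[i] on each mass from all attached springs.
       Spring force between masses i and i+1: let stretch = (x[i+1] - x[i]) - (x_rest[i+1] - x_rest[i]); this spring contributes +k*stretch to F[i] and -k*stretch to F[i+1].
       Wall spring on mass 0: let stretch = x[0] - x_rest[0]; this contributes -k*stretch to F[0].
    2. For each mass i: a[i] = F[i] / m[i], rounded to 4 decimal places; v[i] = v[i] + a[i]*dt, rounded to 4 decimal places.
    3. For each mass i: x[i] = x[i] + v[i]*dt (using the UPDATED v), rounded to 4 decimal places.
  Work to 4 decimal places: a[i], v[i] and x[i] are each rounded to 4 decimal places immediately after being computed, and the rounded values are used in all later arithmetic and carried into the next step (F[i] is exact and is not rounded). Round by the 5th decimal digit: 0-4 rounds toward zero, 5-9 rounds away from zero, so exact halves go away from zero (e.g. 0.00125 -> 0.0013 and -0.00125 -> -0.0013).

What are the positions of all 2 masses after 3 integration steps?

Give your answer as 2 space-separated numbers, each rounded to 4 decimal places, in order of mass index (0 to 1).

Step 0: x=[6.0000 6.0000] v=[0.0000 -1.0000]
Step 1: x=[5.5200 5.9600] v=[-2.4000 -0.2000]
Step 2: x=[4.6336 6.0624] v=[-4.4320 0.5120]
Step 3: x=[3.4908 6.2676] v=[-5.7139 1.0262]

Answer: 3.4908 6.2676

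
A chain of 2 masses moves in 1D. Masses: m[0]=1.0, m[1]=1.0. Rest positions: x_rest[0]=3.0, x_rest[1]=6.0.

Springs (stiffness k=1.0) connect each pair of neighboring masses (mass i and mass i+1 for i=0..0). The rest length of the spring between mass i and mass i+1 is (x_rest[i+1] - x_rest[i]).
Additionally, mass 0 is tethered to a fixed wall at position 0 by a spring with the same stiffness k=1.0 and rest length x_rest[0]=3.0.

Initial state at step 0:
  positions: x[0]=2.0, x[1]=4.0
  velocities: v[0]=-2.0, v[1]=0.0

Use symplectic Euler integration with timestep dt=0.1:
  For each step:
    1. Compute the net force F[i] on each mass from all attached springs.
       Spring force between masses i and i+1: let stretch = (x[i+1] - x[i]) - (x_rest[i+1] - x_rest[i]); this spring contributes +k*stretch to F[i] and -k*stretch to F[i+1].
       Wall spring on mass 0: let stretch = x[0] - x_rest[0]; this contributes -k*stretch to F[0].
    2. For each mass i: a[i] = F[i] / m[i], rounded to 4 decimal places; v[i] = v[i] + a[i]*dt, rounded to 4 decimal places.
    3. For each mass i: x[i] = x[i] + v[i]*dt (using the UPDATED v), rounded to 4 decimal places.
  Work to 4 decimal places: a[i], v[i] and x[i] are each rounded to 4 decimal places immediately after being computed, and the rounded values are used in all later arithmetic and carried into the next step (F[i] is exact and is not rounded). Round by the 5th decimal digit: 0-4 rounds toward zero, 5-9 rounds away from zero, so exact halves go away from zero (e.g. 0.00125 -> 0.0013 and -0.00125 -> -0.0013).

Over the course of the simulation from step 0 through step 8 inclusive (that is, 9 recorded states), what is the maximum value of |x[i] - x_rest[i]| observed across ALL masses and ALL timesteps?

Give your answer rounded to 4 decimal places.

Step 0: x=[2.0000 4.0000] v=[-2.0000 0.0000]
Step 1: x=[1.8000 4.0100] v=[-2.0000 0.1000]
Step 2: x=[1.6041 4.0279] v=[-1.9590 0.1790]
Step 3: x=[1.4164 4.0516] v=[-1.8770 0.2366]
Step 4: x=[1.2409 4.0789] v=[-1.7551 0.2731]
Step 5: x=[1.0814 4.1078] v=[-1.5954 0.2893]
Step 6: x=[0.9413 4.1365] v=[-1.4009 0.2867]
Step 7: x=[0.8238 4.1632] v=[-1.1755 0.2672]
Step 8: x=[0.7314 4.1865] v=[-0.9239 0.2333]
Max displacement = 2.2686

Answer: 2.2686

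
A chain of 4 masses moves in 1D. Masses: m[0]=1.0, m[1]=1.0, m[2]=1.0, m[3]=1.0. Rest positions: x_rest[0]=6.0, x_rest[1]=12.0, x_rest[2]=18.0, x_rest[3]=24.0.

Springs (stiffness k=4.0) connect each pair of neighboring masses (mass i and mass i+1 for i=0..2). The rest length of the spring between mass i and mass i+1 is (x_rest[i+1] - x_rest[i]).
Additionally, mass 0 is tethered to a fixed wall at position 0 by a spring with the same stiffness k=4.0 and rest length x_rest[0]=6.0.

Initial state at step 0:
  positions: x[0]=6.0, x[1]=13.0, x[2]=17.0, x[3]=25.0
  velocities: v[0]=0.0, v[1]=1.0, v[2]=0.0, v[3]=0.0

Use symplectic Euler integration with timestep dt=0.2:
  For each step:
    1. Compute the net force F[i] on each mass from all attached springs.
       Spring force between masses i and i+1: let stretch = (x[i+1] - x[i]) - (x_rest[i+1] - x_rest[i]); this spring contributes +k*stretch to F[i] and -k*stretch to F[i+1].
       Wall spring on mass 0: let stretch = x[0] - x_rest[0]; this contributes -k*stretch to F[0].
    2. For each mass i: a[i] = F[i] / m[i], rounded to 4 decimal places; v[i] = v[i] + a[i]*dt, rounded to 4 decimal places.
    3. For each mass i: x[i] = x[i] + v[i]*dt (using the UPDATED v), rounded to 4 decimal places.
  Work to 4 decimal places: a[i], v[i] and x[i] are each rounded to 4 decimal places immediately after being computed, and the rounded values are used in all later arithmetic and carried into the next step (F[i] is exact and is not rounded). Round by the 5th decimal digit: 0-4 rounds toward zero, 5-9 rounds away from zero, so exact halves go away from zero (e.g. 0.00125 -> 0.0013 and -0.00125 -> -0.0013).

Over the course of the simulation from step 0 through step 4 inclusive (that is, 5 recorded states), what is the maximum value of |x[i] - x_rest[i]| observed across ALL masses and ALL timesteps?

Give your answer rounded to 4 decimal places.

Step 0: x=[6.0000 13.0000 17.0000 25.0000] v=[0.0000 1.0000 0.0000 0.0000]
Step 1: x=[6.1600 12.7200 17.6400 24.6800] v=[0.8000 -1.4000 3.2000 -1.6000]
Step 2: x=[6.3840 12.1776 18.6192 24.1936] v=[1.1200 -2.7120 4.8960 -2.4320]
Step 3: x=[6.5135 11.7389 19.4596 23.7753] v=[0.6477 -2.1936 4.2022 -2.0915]
Step 4: x=[6.4369 11.6994 19.7552 23.6265] v=[-0.3828 -0.1974 1.4782 -0.7441]
Max displacement = 1.7552

Answer: 1.7552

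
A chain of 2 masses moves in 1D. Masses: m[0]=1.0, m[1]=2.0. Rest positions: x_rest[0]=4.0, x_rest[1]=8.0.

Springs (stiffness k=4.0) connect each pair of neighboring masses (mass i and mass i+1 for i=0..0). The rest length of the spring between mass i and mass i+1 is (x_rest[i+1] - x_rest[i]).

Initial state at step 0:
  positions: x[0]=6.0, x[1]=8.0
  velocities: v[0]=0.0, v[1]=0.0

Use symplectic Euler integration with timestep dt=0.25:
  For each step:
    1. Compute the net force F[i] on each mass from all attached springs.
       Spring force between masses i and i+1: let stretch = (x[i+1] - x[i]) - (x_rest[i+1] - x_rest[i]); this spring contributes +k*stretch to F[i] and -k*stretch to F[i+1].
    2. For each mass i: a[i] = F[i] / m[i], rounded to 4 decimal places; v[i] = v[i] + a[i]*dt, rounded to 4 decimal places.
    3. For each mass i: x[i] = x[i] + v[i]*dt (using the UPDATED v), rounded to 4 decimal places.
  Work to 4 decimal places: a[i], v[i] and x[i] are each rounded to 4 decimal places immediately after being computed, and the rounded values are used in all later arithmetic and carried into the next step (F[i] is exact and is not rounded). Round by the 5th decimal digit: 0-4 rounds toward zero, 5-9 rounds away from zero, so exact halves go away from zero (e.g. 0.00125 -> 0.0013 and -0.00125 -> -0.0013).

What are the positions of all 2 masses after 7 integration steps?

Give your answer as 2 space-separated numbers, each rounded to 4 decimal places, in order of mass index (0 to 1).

Answer: 4.6045 8.6981

Derivation:
Step 0: x=[6.0000 8.0000] v=[0.0000 0.0000]
Step 1: x=[5.5000 8.2500] v=[-2.0000 1.0000]
Step 2: x=[4.6875 8.6563] v=[-3.2500 1.6250]
Step 3: x=[3.8672 9.0665] v=[-3.2812 1.6406]
Step 4: x=[3.3467 9.3268] v=[-2.0819 1.0410]
Step 5: x=[3.3213 9.3396] v=[-0.1018 0.0510]
Step 6: x=[3.8004 9.1001] v=[1.9165 -0.9582]
Step 7: x=[4.6045 8.6981] v=[3.2162 -1.6081]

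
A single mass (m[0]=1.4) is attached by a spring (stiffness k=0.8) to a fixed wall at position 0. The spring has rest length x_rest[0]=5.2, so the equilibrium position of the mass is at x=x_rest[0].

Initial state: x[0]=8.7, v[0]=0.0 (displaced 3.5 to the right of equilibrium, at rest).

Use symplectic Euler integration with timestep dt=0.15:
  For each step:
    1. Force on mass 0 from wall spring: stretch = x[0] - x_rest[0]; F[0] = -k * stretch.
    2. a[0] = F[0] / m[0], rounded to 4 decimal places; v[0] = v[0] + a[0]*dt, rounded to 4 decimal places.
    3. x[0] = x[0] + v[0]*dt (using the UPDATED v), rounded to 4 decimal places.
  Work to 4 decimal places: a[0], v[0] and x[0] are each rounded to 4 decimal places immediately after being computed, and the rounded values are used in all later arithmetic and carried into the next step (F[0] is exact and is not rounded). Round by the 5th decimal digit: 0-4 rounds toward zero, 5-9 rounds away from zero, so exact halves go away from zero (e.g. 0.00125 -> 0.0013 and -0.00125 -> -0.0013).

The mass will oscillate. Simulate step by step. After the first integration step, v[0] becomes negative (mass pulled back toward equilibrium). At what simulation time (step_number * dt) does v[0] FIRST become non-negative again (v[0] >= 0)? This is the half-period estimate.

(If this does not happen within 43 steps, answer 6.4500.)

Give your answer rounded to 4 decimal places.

Answer: 4.2000

Derivation:
Step 0: x=[8.7000] v=[0.0000]
Step 1: x=[8.6550] v=[-0.3000]
Step 2: x=[8.5656] v=[-0.5961]
Step 3: x=[8.4329] v=[-0.8846]
Step 4: x=[8.2586] v=[-1.1617]
Step 5: x=[8.0450] v=[-1.4239]
Step 6: x=[7.7948] v=[-1.6678]
Step 7: x=[7.5113] v=[-1.8902]
Step 8: x=[7.1981] v=[-2.0883]
Step 9: x=[6.8592] v=[-2.2596]
Step 10: x=[6.4989] v=[-2.4018]
Step 11: x=[6.1219] v=[-2.5131]
Step 12: x=[5.7331] v=[-2.5921]
Step 13: x=[5.3374] v=[-2.6378]
Step 14: x=[4.9400] v=[-2.6496]
Step 15: x=[4.5459] v=[-2.6273]
Step 16: x=[4.1602] v=[-2.5712]
Step 17: x=[3.7879] v=[-2.4821]
Step 18: x=[3.4337] v=[-2.3611]
Step 19: x=[3.1022] v=[-2.2097]
Step 20: x=[2.7977] v=[-2.0299]
Step 21: x=[2.5241] v=[-1.8240]
Step 22: x=[2.2849] v=[-1.5946]
Step 23: x=[2.0832] v=[-1.3447]
Step 24: x=[1.9216] v=[-1.0776]
Step 25: x=[1.8021] v=[-0.7966]
Step 26: x=[1.7263] v=[-0.5053]
Step 27: x=[1.6952] v=[-0.2076]
Step 28: x=[1.7091] v=[0.0928]
First v>=0 after going negative at step 28, time=4.2000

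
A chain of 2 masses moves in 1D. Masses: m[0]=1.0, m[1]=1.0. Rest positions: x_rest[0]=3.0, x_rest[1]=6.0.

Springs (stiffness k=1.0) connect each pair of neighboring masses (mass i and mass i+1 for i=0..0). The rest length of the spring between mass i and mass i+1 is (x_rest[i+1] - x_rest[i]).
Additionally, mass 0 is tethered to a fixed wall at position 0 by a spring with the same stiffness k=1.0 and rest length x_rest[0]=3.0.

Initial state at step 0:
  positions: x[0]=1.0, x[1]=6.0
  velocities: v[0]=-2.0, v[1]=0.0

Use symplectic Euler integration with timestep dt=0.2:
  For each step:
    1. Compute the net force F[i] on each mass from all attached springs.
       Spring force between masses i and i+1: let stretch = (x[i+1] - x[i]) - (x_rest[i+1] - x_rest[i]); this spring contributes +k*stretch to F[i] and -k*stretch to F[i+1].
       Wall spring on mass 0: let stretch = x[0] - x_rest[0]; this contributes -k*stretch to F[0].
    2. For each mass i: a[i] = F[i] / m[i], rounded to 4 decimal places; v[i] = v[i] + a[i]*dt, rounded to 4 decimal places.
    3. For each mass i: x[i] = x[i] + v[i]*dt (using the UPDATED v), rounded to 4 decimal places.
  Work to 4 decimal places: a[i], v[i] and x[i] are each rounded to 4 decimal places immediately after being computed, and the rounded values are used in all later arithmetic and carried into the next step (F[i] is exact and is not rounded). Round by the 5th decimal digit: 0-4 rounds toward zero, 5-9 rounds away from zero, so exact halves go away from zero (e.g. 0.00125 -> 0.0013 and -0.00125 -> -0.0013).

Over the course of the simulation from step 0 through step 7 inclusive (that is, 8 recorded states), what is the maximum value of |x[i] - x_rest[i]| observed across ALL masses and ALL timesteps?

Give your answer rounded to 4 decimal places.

Step 0: x=[1.0000 6.0000] v=[-2.0000 0.0000]
Step 1: x=[0.7600 5.9200] v=[-1.2000 -0.4000]
Step 2: x=[0.6960 5.7536] v=[-0.3200 -0.8320]
Step 3: x=[0.8065 5.5049] v=[0.5523 -1.2435]
Step 4: x=[1.0726 5.1883] v=[1.3307 -1.5832]
Step 5: x=[1.4605 4.8270] v=[1.9393 -1.8063]
Step 6: x=[1.9246 4.4511] v=[2.3205 -1.8796]
Step 7: x=[2.4128 4.0941] v=[2.4409 -1.7849]
Max displacement = 2.3040

Answer: 2.3040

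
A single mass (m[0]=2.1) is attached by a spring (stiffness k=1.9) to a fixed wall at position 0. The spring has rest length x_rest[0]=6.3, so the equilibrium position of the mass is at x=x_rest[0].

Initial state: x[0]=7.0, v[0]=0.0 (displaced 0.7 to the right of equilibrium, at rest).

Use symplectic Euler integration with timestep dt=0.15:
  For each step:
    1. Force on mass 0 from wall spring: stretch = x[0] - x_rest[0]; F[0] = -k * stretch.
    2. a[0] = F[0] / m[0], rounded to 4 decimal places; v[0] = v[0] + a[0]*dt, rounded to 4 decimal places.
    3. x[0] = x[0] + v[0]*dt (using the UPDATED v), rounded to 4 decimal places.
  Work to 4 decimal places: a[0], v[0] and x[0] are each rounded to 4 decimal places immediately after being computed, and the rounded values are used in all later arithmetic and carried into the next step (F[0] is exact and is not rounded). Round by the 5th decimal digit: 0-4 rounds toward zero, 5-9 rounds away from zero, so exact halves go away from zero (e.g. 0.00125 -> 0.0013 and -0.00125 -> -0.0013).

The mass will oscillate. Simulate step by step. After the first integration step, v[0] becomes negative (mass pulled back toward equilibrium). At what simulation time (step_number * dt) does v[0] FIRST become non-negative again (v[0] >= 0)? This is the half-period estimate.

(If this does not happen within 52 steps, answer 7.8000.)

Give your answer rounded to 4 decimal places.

Step 0: x=[7.0000] v=[0.0000]
Step 1: x=[6.9858] v=[-0.0950]
Step 2: x=[6.9576] v=[-0.1881]
Step 3: x=[6.9160] v=[-0.2774]
Step 4: x=[6.8619] v=[-0.3610]
Step 5: x=[6.7963] v=[-0.4373]
Step 6: x=[6.7206] v=[-0.5047]
Step 7: x=[6.6363] v=[-0.5618]
Step 8: x=[6.5452] v=[-0.6074]
Step 9: x=[6.4491] v=[-0.6407]
Step 10: x=[6.3500] v=[-0.6609]
Step 11: x=[6.2498] v=[-0.6677]
Step 12: x=[6.1507] v=[-0.6609]
Step 13: x=[6.0546] v=[-0.6406]
Step 14: x=[5.9635] v=[-0.6073]
Step 15: x=[5.8793] v=[-0.5616]
Step 16: x=[5.8036] v=[-0.5045]
Step 17: x=[5.7380] v=[-0.4371]
Step 18: x=[5.6839] v=[-0.3608]
Step 19: x=[5.6423] v=[-0.2772]
Step 20: x=[5.6141] v=[-0.1879]
Step 21: x=[5.5999] v=[-0.0948]
Step 22: x=[5.5999] v=[0.0002]
First v>=0 after going negative at step 22, time=3.3000

Answer: 3.3000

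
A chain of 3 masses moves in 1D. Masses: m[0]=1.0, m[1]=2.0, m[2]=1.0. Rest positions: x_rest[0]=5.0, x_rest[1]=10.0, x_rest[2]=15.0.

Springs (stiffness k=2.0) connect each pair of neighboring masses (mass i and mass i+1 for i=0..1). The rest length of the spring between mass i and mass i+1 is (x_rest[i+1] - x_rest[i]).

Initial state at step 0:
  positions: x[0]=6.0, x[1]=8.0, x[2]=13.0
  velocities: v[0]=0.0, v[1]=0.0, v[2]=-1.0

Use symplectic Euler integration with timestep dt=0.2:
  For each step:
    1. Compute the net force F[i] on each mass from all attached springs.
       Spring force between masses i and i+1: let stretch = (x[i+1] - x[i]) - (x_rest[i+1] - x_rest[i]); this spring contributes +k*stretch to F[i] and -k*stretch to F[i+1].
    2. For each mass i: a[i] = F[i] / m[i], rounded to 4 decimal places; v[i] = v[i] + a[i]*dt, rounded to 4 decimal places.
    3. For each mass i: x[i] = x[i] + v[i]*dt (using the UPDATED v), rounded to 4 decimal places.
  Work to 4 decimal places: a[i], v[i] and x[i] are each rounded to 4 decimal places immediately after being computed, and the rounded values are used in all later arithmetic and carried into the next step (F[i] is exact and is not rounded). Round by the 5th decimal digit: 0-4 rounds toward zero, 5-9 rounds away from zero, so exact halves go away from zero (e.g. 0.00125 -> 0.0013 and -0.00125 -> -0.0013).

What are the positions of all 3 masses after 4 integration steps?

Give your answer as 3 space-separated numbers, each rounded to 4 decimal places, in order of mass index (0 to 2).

Step 0: x=[6.0000 8.0000 13.0000] v=[0.0000 0.0000 -1.0000]
Step 1: x=[5.7600 8.1200 12.8000] v=[-1.2000 0.6000 -1.0000]
Step 2: x=[5.3088 8.3328 12.6256] v=[-2.2560 1.0640 -0.8720]
Step 3: x=[4.6995 8.5964 12.5078] v=[-3.0464 1.3178 -0.5891]
Step 4: x=[4.0020 8.8605 12.4771] v=[-3.4876 1.3207 -0.1537]

Answer: 4.0020 8.8605 12.4771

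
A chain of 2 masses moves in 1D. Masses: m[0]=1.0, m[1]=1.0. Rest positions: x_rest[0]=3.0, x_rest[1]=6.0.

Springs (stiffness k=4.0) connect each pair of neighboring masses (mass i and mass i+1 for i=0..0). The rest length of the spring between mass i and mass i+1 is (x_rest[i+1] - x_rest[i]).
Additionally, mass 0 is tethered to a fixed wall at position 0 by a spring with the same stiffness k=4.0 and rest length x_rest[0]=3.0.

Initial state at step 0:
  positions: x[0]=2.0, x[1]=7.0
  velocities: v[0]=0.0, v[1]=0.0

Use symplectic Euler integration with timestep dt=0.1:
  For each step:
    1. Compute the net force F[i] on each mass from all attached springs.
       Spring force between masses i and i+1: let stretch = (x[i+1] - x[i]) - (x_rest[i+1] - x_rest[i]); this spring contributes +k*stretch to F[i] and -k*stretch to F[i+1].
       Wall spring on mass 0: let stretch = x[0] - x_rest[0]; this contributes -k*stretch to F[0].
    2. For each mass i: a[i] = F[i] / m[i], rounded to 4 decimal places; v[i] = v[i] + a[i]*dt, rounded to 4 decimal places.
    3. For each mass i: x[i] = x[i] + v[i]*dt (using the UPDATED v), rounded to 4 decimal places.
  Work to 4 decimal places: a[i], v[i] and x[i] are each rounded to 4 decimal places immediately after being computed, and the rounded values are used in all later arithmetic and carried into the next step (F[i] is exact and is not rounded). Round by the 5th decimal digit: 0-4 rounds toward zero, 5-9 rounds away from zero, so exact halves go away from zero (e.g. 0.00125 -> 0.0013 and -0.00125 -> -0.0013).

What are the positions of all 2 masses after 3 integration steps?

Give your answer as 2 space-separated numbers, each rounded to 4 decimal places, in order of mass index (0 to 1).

Step 0: x=[2.0000 7.0000] v=[0.0000 0.0000]
Step 1: x=[2.1200 6.9200] v=[1.2000 -0.8000]
Step 2: x=[2.3472 6.7680] v=[2.2720 -1.5200]
Step 3: x=[2.6573 6.5592] v=[3.1014 -2.0883]

Answer: 2.6573 6.5592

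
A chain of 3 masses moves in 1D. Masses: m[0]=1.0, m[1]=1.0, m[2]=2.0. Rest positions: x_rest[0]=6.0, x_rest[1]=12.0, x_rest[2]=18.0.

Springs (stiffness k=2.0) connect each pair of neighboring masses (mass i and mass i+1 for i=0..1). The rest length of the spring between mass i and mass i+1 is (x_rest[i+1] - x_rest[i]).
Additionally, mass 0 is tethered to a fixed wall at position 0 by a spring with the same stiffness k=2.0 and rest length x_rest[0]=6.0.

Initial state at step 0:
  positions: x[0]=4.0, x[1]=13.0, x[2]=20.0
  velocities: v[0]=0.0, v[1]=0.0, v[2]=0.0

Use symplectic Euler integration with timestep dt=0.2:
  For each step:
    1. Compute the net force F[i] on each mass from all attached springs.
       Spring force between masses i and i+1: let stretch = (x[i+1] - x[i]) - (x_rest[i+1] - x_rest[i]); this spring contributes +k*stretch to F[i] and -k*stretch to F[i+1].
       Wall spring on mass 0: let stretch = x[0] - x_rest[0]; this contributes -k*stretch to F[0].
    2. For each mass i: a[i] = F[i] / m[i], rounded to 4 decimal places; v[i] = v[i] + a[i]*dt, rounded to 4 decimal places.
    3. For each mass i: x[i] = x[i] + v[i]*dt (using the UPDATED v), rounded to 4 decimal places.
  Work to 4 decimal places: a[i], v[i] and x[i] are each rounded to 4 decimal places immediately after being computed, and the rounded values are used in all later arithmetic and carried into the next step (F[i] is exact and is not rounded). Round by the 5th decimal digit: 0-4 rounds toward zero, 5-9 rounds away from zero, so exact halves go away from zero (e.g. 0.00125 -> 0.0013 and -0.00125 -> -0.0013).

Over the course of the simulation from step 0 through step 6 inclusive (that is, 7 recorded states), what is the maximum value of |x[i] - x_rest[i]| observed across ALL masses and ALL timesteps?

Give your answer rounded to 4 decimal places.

Step 0: x=[4.0000 13.0000 20.0000] v=[0.0000 0.0000 0.0000]
Step 1: x=[4.4000 12.8400 19.9600] v=[2.0000 -0.8000 -0.2000]
Step 2: x=[5.1232 12.5744 19.8752] v=[3.6160 -1.3280 -0.4240]
Step 3: x=[6.0326 12.2968 19.7384] v=[4.5472 -1.3882 -0.6842]
Step 4: x=[6.9606 12.1134 19.5439] v=[4.6398 -0.9172 -0.9725]
Step 5: x=[7.7439 12.1122 19.2922] v=[3.9167 -0.0061 -1.2586]
Step 6: x=[8.2572 12.3359 18.9933] v=[2.5665 1.1186 -1.4946]
Max displacement = 2.2572

Answer: 2.2572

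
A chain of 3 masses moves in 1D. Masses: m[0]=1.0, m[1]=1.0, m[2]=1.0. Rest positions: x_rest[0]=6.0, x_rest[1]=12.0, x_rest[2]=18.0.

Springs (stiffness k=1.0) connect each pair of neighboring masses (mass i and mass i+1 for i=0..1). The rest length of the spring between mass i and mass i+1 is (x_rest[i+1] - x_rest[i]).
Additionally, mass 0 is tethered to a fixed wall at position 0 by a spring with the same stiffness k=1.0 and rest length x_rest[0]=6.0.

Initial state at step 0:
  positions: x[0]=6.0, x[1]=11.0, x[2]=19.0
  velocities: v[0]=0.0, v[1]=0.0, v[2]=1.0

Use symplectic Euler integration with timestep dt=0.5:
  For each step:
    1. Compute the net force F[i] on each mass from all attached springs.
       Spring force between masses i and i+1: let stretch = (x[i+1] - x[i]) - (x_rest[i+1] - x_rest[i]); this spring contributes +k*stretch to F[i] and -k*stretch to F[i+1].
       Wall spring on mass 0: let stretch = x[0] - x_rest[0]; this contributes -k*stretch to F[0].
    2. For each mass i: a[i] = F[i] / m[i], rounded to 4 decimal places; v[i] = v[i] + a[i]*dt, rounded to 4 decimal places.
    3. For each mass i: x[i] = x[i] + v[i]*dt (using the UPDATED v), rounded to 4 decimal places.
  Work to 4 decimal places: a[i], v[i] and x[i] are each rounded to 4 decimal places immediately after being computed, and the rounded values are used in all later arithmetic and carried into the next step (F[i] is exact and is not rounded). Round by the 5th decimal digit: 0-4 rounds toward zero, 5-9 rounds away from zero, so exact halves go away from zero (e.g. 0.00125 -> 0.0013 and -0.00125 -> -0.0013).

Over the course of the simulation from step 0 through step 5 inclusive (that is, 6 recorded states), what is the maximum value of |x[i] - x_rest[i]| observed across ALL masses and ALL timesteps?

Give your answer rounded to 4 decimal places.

Answer: 1.5352

Derivation:
Step 0: x=[6.0000 11.0000 19.0000] v=[0.0000 0.0000 1.0000]
Step 1: x=[5.7500 11.7500 19.0000] v=[-0.5000 1.5000 0.0000]
Step 2: x=[5.5625 12.8125 18.6875] v=[-0.3750 2.1250 -0.6250]
Step 3: x=[5.7969 13.5313 18.4063] v=[0.4688 1.4375 -0.5625]
Step 4: x=[6.5157 13.5352 18.4063] v=[1.4376 0.0078 0.0000]
Step 5: x=[7.3605 13.0020 18.6886] v=[1.6895 -1.0664 0.5645]
Max displacement = 1.5352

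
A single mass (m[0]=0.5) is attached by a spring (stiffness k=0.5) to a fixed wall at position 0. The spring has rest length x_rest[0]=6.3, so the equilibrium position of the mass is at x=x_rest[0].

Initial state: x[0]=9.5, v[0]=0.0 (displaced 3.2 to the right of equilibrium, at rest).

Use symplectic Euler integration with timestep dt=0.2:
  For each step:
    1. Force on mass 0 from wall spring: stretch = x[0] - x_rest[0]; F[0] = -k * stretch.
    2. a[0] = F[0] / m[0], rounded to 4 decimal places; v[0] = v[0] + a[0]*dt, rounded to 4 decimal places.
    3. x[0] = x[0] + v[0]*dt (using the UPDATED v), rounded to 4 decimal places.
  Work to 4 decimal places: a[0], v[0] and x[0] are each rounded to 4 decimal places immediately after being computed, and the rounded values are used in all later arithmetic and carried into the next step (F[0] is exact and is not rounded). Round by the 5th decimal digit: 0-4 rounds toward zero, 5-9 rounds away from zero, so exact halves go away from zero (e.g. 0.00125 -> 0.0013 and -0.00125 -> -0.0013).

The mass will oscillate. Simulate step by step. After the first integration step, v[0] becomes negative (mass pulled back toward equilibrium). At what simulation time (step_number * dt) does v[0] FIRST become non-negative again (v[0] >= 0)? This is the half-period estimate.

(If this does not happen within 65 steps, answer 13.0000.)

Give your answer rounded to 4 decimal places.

Answer: 3.2000

Derivation:
Step 0: x=[9.5000] v=[0.0000]
Step 1: x=[9.3720] v=[-0.6400]
Step 2: x=[9.1211] v=[-1.2544]
Step 3: x=[8.7574] v=[-1.8186]
Step 4: x=[8.2954] v=[-2.3101]
Step 5: x=[7.7536] v=[-2.7092]
Step 6: x=[7.1536] v=[-2.9999]
Step 7: x=[6.5195] v=[-3.1706]
Step 8: x=[5.8766] v=[-3.2145]
Step 9: x=[5.2506] v=[-3.1298]
Step 10: x=[4.6666] v=[-2.9199]
Step 11: x=[4.1480] v=[-2.5932]
Step 12: x=[3.7154] v=[-2.1628]
Step 13: x=[3.3862] v=[-1.6459]
Step 14: x=[3.1736] v=[-1.0631]
Step 15: x=[3.0860] v=[-0.4378]
Step 16: x=[3.1270] v=[0.2050]
First v>=0 after going negative at step 16, time=3.2000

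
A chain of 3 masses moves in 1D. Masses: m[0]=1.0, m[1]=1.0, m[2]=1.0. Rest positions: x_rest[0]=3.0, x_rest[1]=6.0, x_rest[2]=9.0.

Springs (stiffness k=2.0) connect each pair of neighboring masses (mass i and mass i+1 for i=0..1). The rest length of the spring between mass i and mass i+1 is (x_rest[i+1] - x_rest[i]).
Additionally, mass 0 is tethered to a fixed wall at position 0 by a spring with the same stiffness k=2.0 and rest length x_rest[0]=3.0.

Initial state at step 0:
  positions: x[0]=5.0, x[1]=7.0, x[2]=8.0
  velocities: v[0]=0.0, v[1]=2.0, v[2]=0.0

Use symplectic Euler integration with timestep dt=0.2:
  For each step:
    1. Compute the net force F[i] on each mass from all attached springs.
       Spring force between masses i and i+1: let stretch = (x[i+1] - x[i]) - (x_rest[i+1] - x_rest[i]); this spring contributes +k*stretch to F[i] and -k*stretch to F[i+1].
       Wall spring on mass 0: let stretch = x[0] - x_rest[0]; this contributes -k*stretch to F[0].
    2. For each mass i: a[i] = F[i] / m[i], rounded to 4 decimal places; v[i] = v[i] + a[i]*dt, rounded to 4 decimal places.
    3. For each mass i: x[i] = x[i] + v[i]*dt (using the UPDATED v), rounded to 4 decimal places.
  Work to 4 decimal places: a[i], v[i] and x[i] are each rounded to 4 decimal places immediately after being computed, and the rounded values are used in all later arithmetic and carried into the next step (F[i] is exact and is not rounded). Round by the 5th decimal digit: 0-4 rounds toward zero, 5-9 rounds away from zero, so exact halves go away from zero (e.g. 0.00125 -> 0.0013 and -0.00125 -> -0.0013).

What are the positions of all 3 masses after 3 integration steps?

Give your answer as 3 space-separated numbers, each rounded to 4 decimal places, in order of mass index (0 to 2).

Step 0: x=[5.0000 7.0000 8.0000] v=[0.0000 2.0000 0.0000]
Step 1: x=[4.7600 7.3200 8.1600] v=[-1.2000 1.6000 0.8000]
Step 2: x=[4.3440 7.5024 8.4928] v=[-2.0800 0.9120 1.6640]
Step 3: x=[3.8332 7.5114 8.9864] v=[-2.5542 0.0448 2.4678]

Answer: 3.8332 7.5114 8.9864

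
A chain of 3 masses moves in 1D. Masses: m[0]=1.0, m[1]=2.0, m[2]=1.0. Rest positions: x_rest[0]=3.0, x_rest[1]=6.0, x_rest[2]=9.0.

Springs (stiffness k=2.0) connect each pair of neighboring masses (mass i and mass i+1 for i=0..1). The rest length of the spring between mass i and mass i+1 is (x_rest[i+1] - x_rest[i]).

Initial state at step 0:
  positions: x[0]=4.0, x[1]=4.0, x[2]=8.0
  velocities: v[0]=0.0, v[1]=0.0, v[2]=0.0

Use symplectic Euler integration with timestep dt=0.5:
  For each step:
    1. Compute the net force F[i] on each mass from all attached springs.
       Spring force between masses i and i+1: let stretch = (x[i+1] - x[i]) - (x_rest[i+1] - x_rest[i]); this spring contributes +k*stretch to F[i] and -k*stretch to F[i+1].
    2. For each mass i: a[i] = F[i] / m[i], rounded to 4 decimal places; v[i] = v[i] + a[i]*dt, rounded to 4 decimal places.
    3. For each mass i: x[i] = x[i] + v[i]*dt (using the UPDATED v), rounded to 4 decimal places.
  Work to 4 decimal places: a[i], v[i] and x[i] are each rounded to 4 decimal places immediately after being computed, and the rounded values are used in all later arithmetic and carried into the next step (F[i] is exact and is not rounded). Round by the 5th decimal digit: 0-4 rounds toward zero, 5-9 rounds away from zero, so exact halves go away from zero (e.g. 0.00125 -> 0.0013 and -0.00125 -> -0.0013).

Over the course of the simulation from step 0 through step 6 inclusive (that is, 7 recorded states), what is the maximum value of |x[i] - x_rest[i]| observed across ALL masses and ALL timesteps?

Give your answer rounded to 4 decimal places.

Step 0: x=[4.0000 4.0000 8.0000] v=[0.0000 0.0000 0.0000]
Step 1: x=[2.5000 5.0000 7.5000] v=[-3.0000 2.0000 -1.0000]
Step 2: x=[0.7500 6.0000 7.2500] v=[-3.5000 2.0000 -0.5000]
Step 3: x=[0.1250 6.0000 7.8750] v=[-1.2500 0.0000 1.2500]
Step 4: x=[0.9375 5.0000 9.0625] v=[1.6250 -2.0000 2.3750]
Step 5: x=[2.2813 4.0000 9.7188] v=[2.6875 -2.0000 1.3125]
Step 6: x=[2.9844 4.0001 9.0157] v=[1.4062 0.0001 -1.4063]
Max displacement = 2.8750

Answer: 2.8750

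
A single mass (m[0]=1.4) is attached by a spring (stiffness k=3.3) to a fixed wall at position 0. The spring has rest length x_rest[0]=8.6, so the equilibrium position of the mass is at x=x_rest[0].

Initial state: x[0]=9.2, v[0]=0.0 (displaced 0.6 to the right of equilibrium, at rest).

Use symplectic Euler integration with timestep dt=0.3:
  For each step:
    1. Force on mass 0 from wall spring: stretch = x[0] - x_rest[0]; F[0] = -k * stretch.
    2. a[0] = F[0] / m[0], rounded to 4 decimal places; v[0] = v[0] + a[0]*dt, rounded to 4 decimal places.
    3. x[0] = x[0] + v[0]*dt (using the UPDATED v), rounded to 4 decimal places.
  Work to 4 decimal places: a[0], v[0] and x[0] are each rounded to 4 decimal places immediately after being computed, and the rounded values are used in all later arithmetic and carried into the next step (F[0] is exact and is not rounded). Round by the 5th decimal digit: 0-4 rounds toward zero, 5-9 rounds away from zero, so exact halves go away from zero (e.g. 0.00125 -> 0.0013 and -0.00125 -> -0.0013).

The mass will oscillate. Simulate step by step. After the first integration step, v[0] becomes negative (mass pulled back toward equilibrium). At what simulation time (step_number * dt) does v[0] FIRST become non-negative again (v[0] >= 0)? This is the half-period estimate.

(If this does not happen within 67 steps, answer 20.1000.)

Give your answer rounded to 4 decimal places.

Answer: 2.1000

Derivation:
Step 0: x=[9.2000] v=[0.0000]
Step 1: x=[9.0727] v=[-0.4243]
Step 2: x=[8.8451] v=[-0.7586]
Step 3: x=[8.5655] v=[-0.9319]
Step 4: x=[8.2933] v=[-0.9075]
Step 5: x=[8.0861] v=[-0.6906]
Step 6: x=[7.9879] v=[-0.3272]
Step 7: x=[8.0196] v=[0.1056]
First v>=0 after going negative at step 7, time=2.1000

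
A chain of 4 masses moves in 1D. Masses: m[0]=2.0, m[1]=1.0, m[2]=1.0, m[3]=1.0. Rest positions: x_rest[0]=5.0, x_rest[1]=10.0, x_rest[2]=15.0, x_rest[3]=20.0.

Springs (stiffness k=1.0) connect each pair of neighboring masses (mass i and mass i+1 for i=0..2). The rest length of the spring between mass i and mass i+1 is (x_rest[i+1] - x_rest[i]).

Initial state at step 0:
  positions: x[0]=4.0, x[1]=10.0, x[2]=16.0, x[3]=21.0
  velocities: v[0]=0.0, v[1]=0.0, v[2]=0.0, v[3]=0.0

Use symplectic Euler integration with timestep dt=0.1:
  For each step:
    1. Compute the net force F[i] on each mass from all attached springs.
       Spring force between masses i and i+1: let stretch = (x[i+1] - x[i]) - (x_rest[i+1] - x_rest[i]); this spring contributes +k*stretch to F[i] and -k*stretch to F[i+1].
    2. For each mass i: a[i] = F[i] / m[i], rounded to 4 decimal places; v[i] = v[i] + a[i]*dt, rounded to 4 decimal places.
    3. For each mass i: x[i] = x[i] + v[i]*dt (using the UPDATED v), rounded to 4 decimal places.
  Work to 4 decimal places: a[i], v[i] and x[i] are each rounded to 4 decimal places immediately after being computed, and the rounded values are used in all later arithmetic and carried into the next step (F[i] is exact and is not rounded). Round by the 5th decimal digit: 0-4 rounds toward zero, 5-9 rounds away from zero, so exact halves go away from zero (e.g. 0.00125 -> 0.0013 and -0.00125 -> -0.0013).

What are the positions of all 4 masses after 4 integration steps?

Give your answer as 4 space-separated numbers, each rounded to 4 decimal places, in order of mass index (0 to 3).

Answer: 4.0497 9.9993 15.9030 20.9985

Derivation:
Step 0: x=[4.0000 10.0000 16.0000 21.0000] v=[0.0000 0.0000 0.0000 0.0000]
Step 1: x=[4.0050 10.0000 15.9900 21.0000] v=[0.0500 0.0000 -0.1000 0.0000]
Step 2: x=[4.0150 10.0000 15.9702 20.9999] v=[0.0998 -0.0005 -0.1980 -0.0010]
Step 3: x=[4.0299 9.9998 15.9410 20.9995] v=[0.1491 -0.0020 -0.2921 -0.0040]
Step 4: x=[4.0497 9.9993 15.9030 20.9985] v=[0.1976 -0.0049 -0.3804 -0.0099]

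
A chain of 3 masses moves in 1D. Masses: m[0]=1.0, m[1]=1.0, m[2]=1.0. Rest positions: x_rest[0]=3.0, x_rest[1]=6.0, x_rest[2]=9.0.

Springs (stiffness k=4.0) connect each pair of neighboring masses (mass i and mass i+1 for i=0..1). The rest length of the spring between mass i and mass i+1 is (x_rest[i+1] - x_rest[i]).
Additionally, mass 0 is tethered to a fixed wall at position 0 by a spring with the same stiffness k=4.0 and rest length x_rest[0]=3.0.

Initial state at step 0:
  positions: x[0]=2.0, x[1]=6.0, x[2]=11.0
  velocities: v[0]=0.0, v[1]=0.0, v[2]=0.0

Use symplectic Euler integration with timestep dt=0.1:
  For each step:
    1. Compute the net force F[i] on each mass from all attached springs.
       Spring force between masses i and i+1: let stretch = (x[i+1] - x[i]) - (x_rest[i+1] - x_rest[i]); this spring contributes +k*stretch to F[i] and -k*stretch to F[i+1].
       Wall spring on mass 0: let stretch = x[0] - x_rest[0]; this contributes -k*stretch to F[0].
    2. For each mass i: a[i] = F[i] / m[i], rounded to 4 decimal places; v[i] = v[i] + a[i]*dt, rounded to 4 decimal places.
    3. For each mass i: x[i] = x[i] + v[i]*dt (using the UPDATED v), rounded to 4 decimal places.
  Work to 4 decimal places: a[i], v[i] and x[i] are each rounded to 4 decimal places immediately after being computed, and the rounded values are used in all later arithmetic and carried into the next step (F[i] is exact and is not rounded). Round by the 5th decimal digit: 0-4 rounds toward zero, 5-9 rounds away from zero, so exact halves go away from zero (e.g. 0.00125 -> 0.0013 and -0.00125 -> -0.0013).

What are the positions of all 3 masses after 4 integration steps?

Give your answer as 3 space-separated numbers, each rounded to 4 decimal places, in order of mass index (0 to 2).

Step 0: x=[2.0000 6.0000 11.0000] v=[0.0000 0.0000 0.0000]
Step 1: x=[2.0800 6.0400 10.9200] v=[0.8000 0.4000 -0.8000]
Step 2: x=[2.2352 6.1168 10.7648] v=[1.5520 0.7680 -1.5520]
Step 3: x=[2.4563 6.2243 10.5437] v=[2.2106 1.0746 -2.2112]
Step 4: x=[2.7298 6.3538 10.2698] v=[2.7353 1.2952 -2.7390]

Answer: 2.7298 6.3538 10.2698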